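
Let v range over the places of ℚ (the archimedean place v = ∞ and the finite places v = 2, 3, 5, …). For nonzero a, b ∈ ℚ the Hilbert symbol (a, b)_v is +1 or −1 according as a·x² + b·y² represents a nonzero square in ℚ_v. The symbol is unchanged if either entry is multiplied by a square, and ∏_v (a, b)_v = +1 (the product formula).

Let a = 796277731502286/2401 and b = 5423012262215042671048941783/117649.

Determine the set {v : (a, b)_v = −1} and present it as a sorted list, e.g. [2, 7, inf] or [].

Mod squares: a ≡ 9614, b ≡ 138567. Check v ∈ {∞, 2, 3, 7, 11, 13, 17, 19, 23}.
v=3: a=3^8·(≡2), b=3^9·(≡1) mod 3; (2|3)=-1, (1|3)=+1; (−1)^{8·9·1}·(-1)^9·(+1)^8 = -1.
v=23: a=23^1·(≡16), b=23^2·(≡22) mod 23; (16|23)=+1, (22|23)=-1; (−1)^{1·2·11}·(+1)^2·(-1)^1 = -1.
v=17: a=17^2·(≡16), b=17^3·(≡16) mod 17; (16|17)=+1, (16|17)=+1; (−1)^{2·3·8}·(+1)^3·(+1)^2 = +1.
v=2: v_2(a)=1, v_2(b)=0; units ≡ 7, 7 (mod 8); ε·ε+αω+βω = 1·1+1·0+0·0 ≡ 1  ⇒  (a,b)_2 = -1.
v=7: a=7^-4·(≡5), b=7^-6·(≡1) mod 7; (5|7)=-1, (1|7)=+1; (−1)^{-4·-6·3}·(-1)^-6·(+1)^-4 = +1.
v=∞: 9614 > 0 and 138567 > 0  ⇒  (a,b)_∞ = +1.
v=19: a=19^3·(≡3), b=19^5·(≡5) mod 19; (3|19)=-1, (5|19)=+1; (−1)^{3·5·9}·(-1)^5·(+1)^3 = +1.
v=13: a=13^0·(≡8), b=13^3·(≡10) mod 13; (8|13)=-1, (10|13)=+1; (−1)^{0·3·6}·(-1)^3·(+1)^0 = -1.
v=11: a=11^3·(≡5), b=11^7·(≡10) mod 11; (5|11)=+1, (10|11)=-1; (−1)^{3·7·5}·(+1)^7·(-1)^3 = +1.
Ram(9614, 138567) = {2, 3, 13, 23}; no ℚ_2-point on the conic.

[2, 3, 13, 23]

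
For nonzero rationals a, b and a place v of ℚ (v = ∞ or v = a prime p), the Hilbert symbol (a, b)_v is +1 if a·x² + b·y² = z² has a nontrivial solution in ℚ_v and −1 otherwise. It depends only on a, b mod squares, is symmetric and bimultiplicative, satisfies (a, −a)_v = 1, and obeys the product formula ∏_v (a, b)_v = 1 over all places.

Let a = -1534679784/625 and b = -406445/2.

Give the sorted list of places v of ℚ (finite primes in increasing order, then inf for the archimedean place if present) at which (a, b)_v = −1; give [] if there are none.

[2, inf]

Mod squares: a ≡ -74, b ≡ -4810. Check v ∈ {∞, 2, 3, 5, 11, 13, 23, 37}.
v=13: a=13^0·(≡12), b=13^3·(≡5) mod 13; (12|13)=+1, (5|13)=-1; (−1)^{0·3·6}·(+1)^3·(-1)^0 = +1.
v=3: a=3^4·(≡1), b=3^0·(≡2) mod 3; (1|3)=+1, (2|3)=-1; (−1)^{4·0·1}·(+1)^0·(-1)^4 = +1.
v=∞: -74 < 0 and -4810 < 0  ⇒  (a,b)_∞ = -1.
v=11: a=11^2·(≡9), b=11^0·(≡8) mod 11; (9|11)=+1, (8|11)=-1; (−1)^{2·0·5}·(+1)^0·(-1)^2 = +1.
v=37: a=37^1·(≡23), b=37^1·(≡2) mod 37; (23|37)=-1, (2|37)=-1; (−1)^{1·1·18}·(-1)^1·(-1)^1 = +1.
v=2: v_2(a)=3, v_2(b)=-1; units ≡ 3, 3 (mod 8); ε·ε+αω+βω = 1·1+3·1+-1·1 ≡ 1  ⇒  (a,b)_2 = -1.
v=23: a=23^2·(≡8), b=23^0·(≡17) mod 23; (8|23)=+1, (17|23)=-1; (−1)^{2·0·11}·(+1)^0·(-1)^2 = +1.
v=5: a=5^-4·(≡1), b=5^1·(≡3) mod 5; (1|5)=+1, (3|5)=-1; (−1)^{-4·1·2}·(+1)^1·(-1)^-4 = +1.
|Ram(-74, -4810)| = 2, even; anisotropic at {2, ∞}.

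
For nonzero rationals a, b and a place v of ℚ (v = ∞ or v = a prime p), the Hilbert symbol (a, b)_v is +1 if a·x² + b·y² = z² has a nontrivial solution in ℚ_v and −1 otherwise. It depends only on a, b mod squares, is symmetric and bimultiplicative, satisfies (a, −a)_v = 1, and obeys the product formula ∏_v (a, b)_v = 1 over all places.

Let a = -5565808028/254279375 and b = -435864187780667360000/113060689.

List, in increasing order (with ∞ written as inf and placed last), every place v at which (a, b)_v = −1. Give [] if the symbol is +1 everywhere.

(a, b) ≡ (-9361, -5291) mod (ℚ^×)²; places V = {2, 5, 7, 11, 13, 19, 23, 31, 37, 41, 43, ∞}.
(a,b)_5: α=-4, u≡1; β=4, v≡1 (mod 5); (1|5)=+1, (1|5)=+1; sign (−1)^0·+1^4·+1^-4 = +1.
(a,b)_19: α=-2, u≡1; β=0, v≡12 (mod 19); (1|19)=+1, (12|19)=-1; sign (−1)^0·+1^0·-1^-2 = +1.
(a,b)_43: α=4, u≡36; β=2, v≡38 (mod 43); (36|43)=+1, (38|43)=+1; sign (−1)^0·+1^2·+1^4 = +1.
(a,b)_7: α=-2, u≡5; β=-6, v≡4 (mod 7); (5|7)=-1, (4|7)=+1; sign (−1)^0·-1^-6·+1^-2 = +1.
(a,b)_∞: sgn(-9361)=−, sgn(-5291)=−, so -1.
(a,b)_23: α=-1, u≡19; β=0, v≡14 (mod 23); (19|23)=-1, (14|23)=-1; sign (−1)^0·-1^0·-1^-1 = -1.
(a,b)_37: α=1, u≡20; β=3, v≡22 (mod 37); (20|37)=-1, (22|37)=-1; sign (−1)^0·-1^3·-1^1 = +1.
(a,b)_31: α=0, u≡28; β=-2, v≡25 (mod 31); (28|31)=+1, (25|31)=+1; sign (−1)^0·+1^-2·+1^0 = +1.
(a,b)_13: α=0, u≡1; β=1, v≡4 (mod 13); (1|13)=+1, (4|13)=+1; sign (−1)^0·+1^1·+1^0 = +1.
(a,b)_2: α=2, β=8; u≡7, v≡5 (mod 8); ε(u)ε(v)=1·0, αω(v)=2·1, βω(u)=8·0; sum ≡ 0  ⇒  +1.
(a,b)_41: α=0, u≡13; β=2, v≡21 (mod 41); (13|41)=-1, (21|41)=+1; sign (−1)^0·-1^2·+1^0 = +1.
(a,b)_11: α=1, u≡8; β=3, v≡3 (mod 11); (8|11)=-1, (3|11)=+1; sign (−1)^1·-1^3·+1^1 = +1.
|Ram(-9361, -5291)| = 2, even; anisotropic at {23, ∞}.

[23, inf]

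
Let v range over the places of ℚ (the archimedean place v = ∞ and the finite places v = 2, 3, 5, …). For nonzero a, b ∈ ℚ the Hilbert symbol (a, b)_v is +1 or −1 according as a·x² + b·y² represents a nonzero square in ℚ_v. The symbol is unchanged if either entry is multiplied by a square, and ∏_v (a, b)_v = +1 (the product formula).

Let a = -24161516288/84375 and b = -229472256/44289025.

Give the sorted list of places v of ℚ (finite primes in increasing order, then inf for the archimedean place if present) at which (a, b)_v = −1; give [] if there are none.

[2, 3, 13, inf]

Mod squares: a ≡ -23205, b ≡ -1326. Check v ∈ {∞, 2, 3, 5, 7, 11, 13, 17, 19}.
v=∞: -23205 < 0 and -1326 < 0  ⇒  (a,b)_∞ = -1.
v=11: a=11^0·(≡5), b=11^-6·(≡3) mod 11; (5|11)=+1, (3|11)=+1; (−1)^{0·-6·5}·(+1)^-6·(+1)^0 = +1.
v=3: a=3^-3·(≡2), b=3^1·(≡2) mod 3; (2|3)=-1, (2|3)=-1; (−1)^{-3·1·1}·(-1)^1·(-1)^-3 = -1.
v=13: a=13^3·(≡3), b=13^3·(≡7) mod 13; (3|13)=+1, (7|13)=-1; (−1)^{3·3·6}·(+1)^3·(-1)^3 = -1.
v=2: v_2(a)=8, v_2(b)=11; units ≡ 3, 1 (mod 8); ε·ε+αω+βω = 1·0+8·0+11·1 ≡ 1  ⇒  (a,b)_2 = -1.
v=17: a=17^1·(≡6), b=17^1·(≡7) mod 17; (6|17)=-1, (7|17)=-1; (−1)^{1·1·8}·(-1)^1·(-1)^1 = +1.
v=7: a=7^1·(≡5), b=7^0·(≡2) mod 7; (5|7)=-1, (2|7)=+1; (−1)^{1·0·3}·(-1)^0·(+1)^1 = +1.
v=5: a=5^-5·(≡1), b=5^-2·(≡4) mod 5; (1|5)=+1, (4|5)=+1; (−1)^{-5·-2·2}·(+1)^-2·(+1)^-5 = +1.
v=19: a=19^2·(≡2), b=19^0·(≡9) mod 19; (2|19)=-1, (9|19)=+1; (−1)^{2·0·9}·(-1)^0·(+1)^2 = +1.
(-23205, -1326 / ℚ) ramifies at {2, 3, 13, ∞}: a division algebra.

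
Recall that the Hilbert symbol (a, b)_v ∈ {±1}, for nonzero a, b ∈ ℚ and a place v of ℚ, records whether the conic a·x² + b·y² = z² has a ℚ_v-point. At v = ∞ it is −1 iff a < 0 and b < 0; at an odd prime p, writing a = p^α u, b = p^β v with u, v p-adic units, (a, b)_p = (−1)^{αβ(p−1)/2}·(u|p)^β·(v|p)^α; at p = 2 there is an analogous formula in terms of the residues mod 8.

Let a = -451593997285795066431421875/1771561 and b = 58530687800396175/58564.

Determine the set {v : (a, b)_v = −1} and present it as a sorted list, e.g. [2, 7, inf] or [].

Mod squares: a ≡ -11147366139, b ≡ 903. Check v ∈ {∞, 2, 3, 5, 7, 11, 13, 19, 23, 41, 43, 53}.
v=53: a=53^3·(≡46), b=53^2·(≡8) mod 53; (46|53)=+1, (8|53)=-1; (−1)^{3·2·26}·(+1)^2·(-1)^3 = -1.
v=23: a=23^1·(≡15), b=23^0·(≡1) mod 23; (15|23)=-1, (1|23)=+1; (−1)^{1·0·11}·(-1)^0·(+1)^1 = +1.
v=7: a=7^1·(≡5), b=7^1·(≡5) mod 7; (5|7)=-1, (5|7)=-1; (−1)^{1·1·3}·(-1)^1·(-1)^1 = -1.
v=11: a=11^-6·(≡5), b=11^-4·(≡3) mod 11; (5|11)=+1, (3|11)=+1; (−1)^{-6·-4·5}·(+1)^-4·(+1)^-6 = +1.
v=2: v_2(a)=0, v_2(b)=-2; units ≡ 5, 7 (mod 8); ε·ε+αω+βω = 0·1+0·0+-2·1 ≡ 0  ⇒  (a,b)_2 = +1.
v=19: a=19^3·(≡8), b=19^2·(≡15) mod 19; (8|19)=-1, (15|19)=-1; (−1)^{3·2·9}·(-1)^2·(-1)^3 = -1.
v=43: a=43^1·(≡21), b=43^1·(≡41) mod 43; (21|43)=+1, (41|43)=+1; (−1)^{1·1·21}·(+1)^1·(+1)^1 = -1.
v=5: a=5^6·(≡4), b=5^2·(≡3) mod 5; (4|5)=+1, (3|5)=-1; (−1)^{6·2·2}·(+1)^2·(-1)^6 = +1.
v=∞: -11147366139 < 0 and 903 > 0  ⇒  (a,b)_∞ = +1.
v=3: a=3^3·(≡1), b=3^3·(≡1) mod 3; (1|3)=+1, (1|3)=+1; (−1)^{3·3·1}·(+1)^3·(+1)^3 = -1.
v=13: a=13^3·(≡7), b=13^2·(≡2) mod 13; (7|13)=-1, (2|13)=-1; (−1)^{3·2·6}·(-1)^2·(-1)^3 = -1.
v=41: a=41^3·(≡6), b=41^2·(≡16) mod 41; (6|41)=-1, (16|41)=+1; (−1)^{3·2·20}·(-1)^2·(+1)^3 = +1.
|Ram(-11147366139, 903)| = 6, even; anisotropic at {3, 7, 13, 19, 43, 53}.

[3, 7, 13, 19, 43, 53]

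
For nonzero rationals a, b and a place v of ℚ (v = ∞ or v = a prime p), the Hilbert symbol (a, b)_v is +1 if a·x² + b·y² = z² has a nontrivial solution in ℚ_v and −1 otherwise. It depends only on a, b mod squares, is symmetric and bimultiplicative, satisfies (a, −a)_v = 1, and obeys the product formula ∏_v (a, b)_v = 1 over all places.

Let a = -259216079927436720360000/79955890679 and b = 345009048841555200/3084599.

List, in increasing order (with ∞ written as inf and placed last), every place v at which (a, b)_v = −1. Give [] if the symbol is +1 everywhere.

[17, 31]

Mod squares: a ≡ -409479, b ≡ 11067. Check v ∈ {∞, 2, 3, 5, 7, 17, 19, 23, 31, 37}.
v=37: a=37^3·(≡33), b=37^2·(≡4) mod 37; (33|37)=+1, (4|37)=+1; (−1)^{3·2·18}·(+1)^2·(+1)^3 = +1.
v=19: a=19^8·(≡11), b=19^6·(≡9) mod 19; (11|19)=+1, (9|19)=+1; (−1)^{8·6·9}·(+1)^6·(+1)^8 = +1.
v=3: a=3^5·(≡1), b=3^3·(≡2) mod 3; (1|3)=+1, (2|3)=-1; (−1)^{5·3·1}·(+1)^3·(-1)^5 = +1.
v=23: a=23^-4·(≡6), b=23^-2·(≡16) mod 23; (6|23)=+1, (16|23)=+1; (−1)^{-4·-2·11}·(+1)^-2·(+1)^-4 = +1.
v=31: a=31^1·(≡16), b=31^1·(≡10) mod 31; (16|31)=+1, (10|31)=+1; (−1)^{1·1·15}·(+1)^1·(+1)^1 = -1.
v=∞: -409479 < 0 and 11067 > 0  ⇒  (a,b)_∞ = +1.
v=17: a=17^-1·(≡2), b=17^-1·(≡12) mod 17; (2|17)=+1, (12|17)=-1; (−1)^{-1·-1·8}·(+1)^-1·(-1)^-1 = -1.
v=5: a=5^4·(≡1), b=5^2·(≡2) mod 5; (1|5)=+1, (2|5)=-1; (−1)^{4·2·2}·(+1)^2·(-1)^4 = +1.
v=2: v_2(a)=6, v_2(b)=8; units ≡ 1, 3 (mod 8); ε·ε+αω+βω = 0·1+6·1+8·0 ≡ 0  ⇒  (a,b)_2 = +1.
v=7: a=7^-5·(≡1), b=7^-3·(≡5) mod 7; (1|7)=+1, (5|7)=-1; (−1)^{-5·-3·3}·(+1)^-3·(-1)^-5 = +1.
|Ram(-409479, 11067)| = 2, even; anisotropic at {17, 31}.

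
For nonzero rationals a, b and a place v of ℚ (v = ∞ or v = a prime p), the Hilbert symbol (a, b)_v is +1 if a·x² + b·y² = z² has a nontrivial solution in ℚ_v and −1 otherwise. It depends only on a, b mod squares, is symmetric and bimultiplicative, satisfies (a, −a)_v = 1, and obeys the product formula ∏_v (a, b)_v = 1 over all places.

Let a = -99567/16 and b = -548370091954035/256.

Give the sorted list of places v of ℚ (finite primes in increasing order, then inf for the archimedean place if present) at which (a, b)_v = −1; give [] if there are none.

[5, 13, 37, inf]

(a, b) ≡ (-11063, -55315) mod (ℚ^×)²; places V = {2, 3, 5, 13, 23, 37, ∞}.
(a,b)_13: α=1, u≡8; β=3, v≡4 (mod 13); (8|13)=-1, (4|13)=+1; sign (−1)^0·-1^3·+1^1 = -1.
(a,b)_37: α=1, u≡33; β=3, v≡19 (mod 37); (33|37)=+1, (19|37)=-1; sign (−1)^0·+1^3·-1^1 = -1.
(a,b)_3: α=2, u≡1; β=4, v≡2 (mod 3); (1|3)=+1, (2|3)=-1; sign (−1)^0·+1^4·-1^2 = +1.
(a,b)_5: α=0, u≡3; β=1, v≡3 (mod 5); (3|5)=-1, (3|5)=-1; sign (−1)^0·-1^1·-1^0 = -1.
(a,b)_23: α=1, u≡4; β=3, v≡22 (mod 23); (4|23)=+1, (22|23)=-1; sign (−1)^1·+1^3·-1^1 = +1.
(a,b)_∞: sgn(-11063)=−, sgn(-55315)=−, so -1.
(a,b)_2: α=-4, β=-8; u≡1, v≡5 (mod 8); ε(u)ε(v)=0·0, αω(v)=-4·1, βω(u)=-8·0; sum ≡ 0  ⇒  +1.
Ram(-11063, -55315) = {5, 13, 37, ∞}; no ℚ_5-point on the conic.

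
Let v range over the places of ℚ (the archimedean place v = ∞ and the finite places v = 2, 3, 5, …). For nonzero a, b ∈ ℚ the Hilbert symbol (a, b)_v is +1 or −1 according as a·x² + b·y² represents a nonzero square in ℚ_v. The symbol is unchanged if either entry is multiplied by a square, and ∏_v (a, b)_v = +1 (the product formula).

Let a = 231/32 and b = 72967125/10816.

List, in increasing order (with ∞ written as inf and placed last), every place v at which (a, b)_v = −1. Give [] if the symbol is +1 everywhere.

[2, 3, 5, 11]

Mod squares: a ≡ 462, b ≡ 165. Check v ∈ {∞, 2, 3, 5, 7, 11, 13, 19}.
v=5: a=5^0·(≡3), b=5^3·(≡2) mod 5; (3|5)=-1, (2|5)=-1; (−1)^{0·3·2}·(-1)^3·(-1)^0 = -1.
v=11: a=11^1·(≡1), b=11^1·(≡4) mod 11; (1|11)=+1, (4|11)=+1; (−1)^{1·1·5}·(+1)^1·(+1)^1 = -1.
v=7: a=7^1·(≡3), b=7^2·(≡1) mod 7; (3|7)=-1, (1|7)=+1; (−1)^{1·2·3}·(-1)^2·(+1)^1 = +1.
v=2: v_2(a)=-5, v_2(b)=-6; units ≡ 7, 5 (mod 8); ε·ε+αω+βω = 1·0+-5·1+-6·0 ≡ 1  ⇒  (a,b)_2 = -1.
v=∞: 462 > 0 and 165 > 0  ⇒  (a,b)_∞ = +1.
v=19: a=19^0·(≡9), b=19^2·(≡12) mod 19; (9|19)=+1, (12|19)=-1; (−1)^{0·2·9}·(+1)^2·(-1)^0 = +1.
v=13: a=13^0·(≡6), b=13^-2·(≡3) mod 13; (6|13)=-1, (3|13)=+1; (−1)^{0·-2·6}·(-1)^-2·(+1)^0 = +1.
v=3: a=3^1·(≡1), b=3^1·(≡1) mod 3; (1|3)=+1, (1|3)=+1; (−1)^{1·1·1}·(+1)^1·(+1)^1 = -1.
Ram(462, 165) = {2, 3, 5, 11}; no ℚ_2-point on the conic.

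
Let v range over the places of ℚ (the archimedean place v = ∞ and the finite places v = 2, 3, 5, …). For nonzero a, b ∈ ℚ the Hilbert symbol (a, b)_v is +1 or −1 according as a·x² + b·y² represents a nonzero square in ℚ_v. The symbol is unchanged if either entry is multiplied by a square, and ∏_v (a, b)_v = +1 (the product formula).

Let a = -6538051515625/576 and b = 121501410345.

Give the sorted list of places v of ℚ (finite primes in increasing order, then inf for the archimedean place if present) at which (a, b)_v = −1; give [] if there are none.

[3, 5, 7, 17]

(a, b) ≡ (-2737, 105) mod (ℚ^×)²; places V = {2, 3, 5, 7, 17, 23, 29, ∞}.
(a,b)_3: α=-2, u≡2; β=3, v≡2 (mod 3); (2|3)=-1, (2|3)=-1; sign (−1)^0·-1^3·-1^-2 = -1.
(a,b)_5: α=6, u≡3; β=1, v≡4 (mod 5); (3|5)=-1, (4|5)=+1; sign (−1)^0·-1^1·+1^6 = -1.
(a,b)_∞: sgn(-2737)=−, sgn(105)=+, so +1.
(a,b)_23: α=3, u≡21; β=2, v≡16 (mod 23); (21|23)=-1, (16|23)=+1; sign (−1)^0·-1^2·+1^3 = +1.
(a,b)_29: α=0, u≡14; β=2, v≡26 (mod 29); (14|29)=-1, (26|29)=-1; sign (−1)^0·-1^2·-1^0 = +1.
(a,b)_2: α=-6, β=0; u≡7, v≡1 (mod 8); ε(u)ε(v)=1·0, αω(v)=-6·0, βω(u)=0·0; sum ≡ 0  ⇒  +1.
(a,b)_7: α=1, u≡4; β=1, v≡2 (mod 7); (4|7)=+1, (2|7)=+1; sign (−1)^1·+1^1·+1^1 = -1.
(a,b)_17: α=3, u≡16; β=2, v≡7 (mod 17); (16|17)=+1, (7|17)=-1; sign (−1)^0·+1^2·-1^3 = -1.
Ram(-2737, 105) = {3, 5, 7, 17}; no ℚ_3-point on the conic.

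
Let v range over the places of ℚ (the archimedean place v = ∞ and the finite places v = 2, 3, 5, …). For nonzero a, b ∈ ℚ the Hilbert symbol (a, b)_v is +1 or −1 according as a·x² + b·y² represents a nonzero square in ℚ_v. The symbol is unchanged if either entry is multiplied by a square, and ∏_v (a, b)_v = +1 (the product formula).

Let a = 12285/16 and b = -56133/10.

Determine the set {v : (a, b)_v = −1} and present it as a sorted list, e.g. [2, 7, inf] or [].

[2, 5]

(a, b) ≡ (1365, -770) mod (ℚ^×)²; places V = {2, 3, 5, 7, 11, 13, ∞}.
(a,b)_7: α=1, u≡6; β=1, v≡1 (mod 7); (6|7)=-1, (1|7)=+1; sign (−1)^1·-1^1·+1^1 = +1.
(a,b)_3: α=3, u≡2; β=6, v≡1 (mod 3); (2|3)=-1, (1|3)=+1; sign (−1)^0·-1^6·+1^3 = +1.
(a,b)_∞: sgn(1365)=+, sgn(-770)=−, so +1.
(a,b)_11: α=0, u≡4; β=1, v≡10 (mod 11); (4|11)=+1, (10|11)=-1; sign (−1)^0·+1^1·-1^0 = +1.
(a,b)_5: α=1, u≡2; β=-1, v≡1 (mod 5); (2|5)=-1, (1|5)=+1; sign (−1)^0·-1^-1·+1^1 = -1.
(a,b)_2: α=-4, β=-1; u≡5, v≡7 (mod 8); ε(u)ε(v)=0·1, αω(v)=-4·0, βω(u)=-1·1; sum ≡ 1  ⇒  -1.
(a,b)_13: α=1, u≡3; β=0, v≡4 (mod 13); (3|13)=+1, (4|13)=+1; sign (−1)^0·+1^0·+1^1 = +1.
|Ram(1365, -770)| = 2, even; anisotropic at {2, 5}.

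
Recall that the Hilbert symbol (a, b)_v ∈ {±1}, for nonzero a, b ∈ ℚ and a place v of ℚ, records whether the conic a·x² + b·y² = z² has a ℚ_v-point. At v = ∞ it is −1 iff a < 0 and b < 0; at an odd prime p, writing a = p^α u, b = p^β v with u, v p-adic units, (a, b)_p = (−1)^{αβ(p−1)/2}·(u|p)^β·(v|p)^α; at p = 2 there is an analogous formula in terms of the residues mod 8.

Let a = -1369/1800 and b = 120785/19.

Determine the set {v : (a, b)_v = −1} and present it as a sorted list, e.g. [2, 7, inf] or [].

[5, 29]

Mod squares: a ≡ -2, b ≡ 46835. Check v ∈ {∞, 2, 3, 5, 7, 17, 19, 29, 37}.
v=3: a=3^-2·(≡1), b=3^0·(≡2) mod 3; (1|3)=+1, (2|3)=-1; (−1)^{-2·0·1}·(+1)^0·(-1)^-2 = +1.
v=17: a=17^0·(≡13), b=17^1·(≡8) mod 17; (13|17)=+1, (8|17)=+1; (−1)^{0·1·8}·(+1)^1·(+1)^0 = +1.
v=19: a=19^0·(≡4), b=19^-1·(≡2) mod 19; (4|19)=+1, (2|19)=-1; (−1)^{0·-1·9}·(+1)^-1·(-1)^0 = +1.
v=2: v_2(a)=-3, v_2(b)=0; units ≡ 7, 3 (mod 8); ε·ε+αω+βω = 1·1+-3·1+0·0 ≡ 0  ⇒  (a,b)_2 = +1.
v=∞: -2 < 0 and 46835 > 0  ⇒  (a,b)_∞ = +1.
v=29: a=29^0·(≡26), b=29^1·(≡4) mod 29; (26|29)=-1, (4|29)=+1; (−1)^{0·1·14}·(-1)^1·(+1)^0 = -1.
v=37: a=37^2·(≡20), b=37^0·(≡34) mod 37; (20|37)=-1, (34|37)=+1; (−1)^{2·0·18}·(-1)^0·(+1)^2 = +1.
v=7: a=7^0·(≡3), b=7^2·(≡3) mod 7; (3|7)=-1, (3|7)=-1; (−1)^{0·2·3}·(-1)^2·(-1)^0 = +1.
v=5: a=5^-2·(≡3), b=5^1·(≡3) mod 5; (3|5)=-1, (3|5)=-1; (−1)^{-2·1·2}·(-1)^1·(-1)^-2 = -1.
Ram(-2, 46835) = {5, 29}; no ℚ_5-point on the conic.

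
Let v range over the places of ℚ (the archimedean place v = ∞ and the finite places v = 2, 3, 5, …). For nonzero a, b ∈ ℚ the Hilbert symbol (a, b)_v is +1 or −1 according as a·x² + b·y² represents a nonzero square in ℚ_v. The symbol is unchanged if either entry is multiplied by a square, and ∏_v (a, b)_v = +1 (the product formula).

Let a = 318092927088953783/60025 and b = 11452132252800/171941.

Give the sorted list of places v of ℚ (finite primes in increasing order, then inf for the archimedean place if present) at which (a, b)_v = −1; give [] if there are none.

[13, 17]

(a, b) ≡ (147407, 58) mod (ℚ^×)²; places V = {2, 3, 5, 7, 11, 13, 17, 23, 29, ∞}.
(a,b)_2: α=0, β=7; u≡7, v≡5 (mod 8); ε(u)ε(v)=1·0, αω(v)=0·1, βω(u)=7·0; sum ≡ 0  ⇒  +1.
(a,b)_11: α=0, u≡7; β=-2, v≡4 (mod 11); (7|11)=-1, (4|11)=+1; sign (−1)^0·-1^-2·+1^0 = +1.
(a,b)_∞: sgn(147407)=+, sgn(58)=+, so +1.
(a,b)_17: α=7, u≡1; β=4, v≡12 (mod 17); (1|17)=+1, (12|17)=-1; sign (−1)^0·+1^4·-1^7 = -1.
(a,b)_13: α=3, u≡10; β=0, v≡6 (mod 13); (10|13)=+1, (6|13)=-1; sign (−1)^0·+1^0·-1^3 = -1.
(a,b)_29: α=1, u≡2; β=-1, v≡19 (mod 29); (2|29)=-1, (19|29)=-1; sign (−1)^0·-1^-1·-1^1 = +1.
(a,b)_23: α=3, u≡11; β=2, v≡18 (mod 23); (11|23)=-1, (18|23)=+1; sign (−1)^0·-1^2·+1^3 = +1.
(a,b)_7: α=-4, u≡1; β=-2, v≡4 (mod 7); (1|7)=+1, (4|7)=+1; sign (−1)^0·+1^-2·+1^-4 = +1.
(a,b)_3: α=0, u≡2; β=4, v≡1 (mod 3); (2|3)=-1, (1|3)=+1; sign (−1)^0·-1^4·+1^0 = +1.
(a,b)_5: α=-2, u≡3; β=2, v≡2 (mod 5); (3|5)=-1, (2|5)=-1; sign (−1)^0·-1^2·-1^-2 = +1.
(147407, 58 / ℚ) ramifies at {13, 17}: a division algebra.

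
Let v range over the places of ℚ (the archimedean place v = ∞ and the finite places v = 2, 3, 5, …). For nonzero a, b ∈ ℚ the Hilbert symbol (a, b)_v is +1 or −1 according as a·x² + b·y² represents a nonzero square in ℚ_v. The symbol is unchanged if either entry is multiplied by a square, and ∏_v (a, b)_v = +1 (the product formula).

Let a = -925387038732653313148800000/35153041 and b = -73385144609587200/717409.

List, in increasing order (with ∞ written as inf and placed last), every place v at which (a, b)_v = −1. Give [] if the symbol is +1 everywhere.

[5, 23, 37, inf]

Mod squares: a ≡ -555, b ≡ -86043. Check v ∈ {∞, 2, 3, 5, 7, 11, 13, 23, 29, 37, 43}.
v=37: a=37^3·(≡23), b=37^2·(≡29) mod 37; (23|37)=-1, (29|37)=-1; (−1)^{3·2·18}·(-1)^2·(-1)^3 = -1.
v=5: a=5^5·(≡4), b=5^2·(≡3) mod 5; (4|5)=+1, (3|5)=-1; (−1)^{5·2·2}·(+1)^2·(-1)^5 = -1.
v=7: a=7^-4·(≡5), b=7^-2·(≡4) mod 7; (5|7)=-1, (4|7)=+1; (−1)^{-4·-2·3}·(-1)^-2·(+1)^-4 = +1.
v=∞: -555 < 0 and -86043 < 0  ⇒  (a,b)_∞ = -1.
v=43: a=43^2·(≡38), b=43^1·(≡19) mod 43; (38|43)=+1, (19|43)=-1; (−1)^{2·1·21}·(+1)^1·(-1)^2 = +1.
v=13: a=13^4·(≡4), b=13^2·(≡12) mod 13; (4|13)=+1, (12|13)=+1; (−1)^{4·2·6}·(+1)^2·(+1)^4 = +1.
v=11: a=11^-4·(≡2), b=11^-4·(≡10) mod 11; (2|11)=-1, (10|11)=-1; (−1)^{-4·-4·5}·(-1)^-4·(-1)^-4 = +1.
v=3: a=3^5·(≡1), b=3^3·(≡2) mod 3; (1|3)=+1, (2|3)=-1; (−1)^{5·3·1}·(+1)^3·(-1)^5 = +1.
v=23: a=23^2·(≡19), b=23^1·(≡12) mod 23; (19|23)=-1, (12|23)=+1; (−1)^{2·1·11}·(-1)^1·(+1)^2 = -1.
v=29: a=29^2·(≡13), b=29^1·(≡9) mod 29; (13|29)=+1, (9|29)=+1; (−1)^{2·1·14}·(+1)^1·(+1)^2 = +1.
v=2: v_2(a)=10, v_2(b)=14; units ≡ 5, 5 (mod 8); ε·ε+αω+βω = 0·0+10·1+14·1 ≡ 0  ⇒  (a,b)_2 = +1.
(-555, -86043 / ℚ) ramifies at {5, 23, 37, ∞}: a division algebra.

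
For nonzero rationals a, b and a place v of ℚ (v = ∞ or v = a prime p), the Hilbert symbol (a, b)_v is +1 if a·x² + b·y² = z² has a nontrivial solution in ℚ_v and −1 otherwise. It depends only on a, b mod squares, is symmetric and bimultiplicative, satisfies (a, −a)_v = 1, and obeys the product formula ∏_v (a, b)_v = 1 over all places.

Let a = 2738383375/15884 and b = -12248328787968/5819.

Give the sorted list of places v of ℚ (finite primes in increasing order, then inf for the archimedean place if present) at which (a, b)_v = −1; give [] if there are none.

[2, 3, 5, 7, 11, 17]

Mod squares: a ≡ 85085, b ≡ -1122. Check v ∈ {∞, 2, 3, 5, 7, 11, 13, 17, 19, 23}.
v=19: a=19^-2·(≡12), b=19^0·(≡18) mod 19; (12|19)=-1, (18|19)=-1; (−1)^{-2·0·9}·(-1)^0·(-1)^-2 = +1.
v=2: v_2(a)=-2, v_2(b)=11; units ≡ 5, 7 (mod 8); ε·ε+αω+βω = 0·1+-2·0+11·1 ≡ 1  ⇒  (a,b)_2 = -1.
v=5: a=5^3·(≡3), b=5^0·(≡3) mod 5; (3|5)=-1, (3|5)=-1; (−1)^{3·0·2}·(-1)^0·(-1)^3 = -1.
v=23: a=23^0·(≡16), b=23^-2·(≡22) mod 23; (16|23)=+1, (22|23)=-1; (−1)^{0·-2·11}·(+1)^-2·(-1)^0 = +1.
v=∞: 85085 > 0 and -1122 < 0  ⇒  (a,b)_∞ = +1.
v=11: a=11^-1·(≡8), b=11^-1·(≡2) mod 11; (8|11)=-1, (2|11)=-1; (−1)^{-1·-1·5}·(-1)^-1·(-1)^-1 = -1.
v=17: a=17^3·(≡5), b=17^3·(≡9) mod 17; (5|17)=-1, (9|17)=+1; (−1)^{3·3·8}·(-1)^3·(+1)^3 = -1.
v=7: a=7^3·(≡6), b=7^4·(≡6) mod 7; (6|7)=-1, (6|7)=-1; (−1)^{3·4·3}·(-1)^4·(-1)^3 = -1.
v=13: a=13^1·(≡7), b=13^2·(≡9) mod 13; (7|13)=-1, (9|13)=+1; (−1)^{1·2·6}·(-1)^2·(+1)^1 = +1.
v=3: a=3^0·(≡2), b=3^1·(≡1) mod 3; (2|3)=-1, (1|3)=+1; (−1)^{0·1·1}·(-1)^1·(+1)^0 = -1.
Ram(85085, -1122) = {2, 3, 5, 7, 11, 17}; no ℚ_2-point on the conic.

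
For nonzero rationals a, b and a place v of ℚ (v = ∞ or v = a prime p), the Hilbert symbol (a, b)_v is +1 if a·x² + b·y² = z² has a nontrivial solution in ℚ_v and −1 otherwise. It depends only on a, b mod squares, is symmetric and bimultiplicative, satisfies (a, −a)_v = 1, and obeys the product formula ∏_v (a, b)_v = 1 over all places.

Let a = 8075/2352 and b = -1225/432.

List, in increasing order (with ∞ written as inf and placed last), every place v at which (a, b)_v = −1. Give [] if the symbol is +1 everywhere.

(a, b) ≡ (969, -3) mod (ℚ^×)²; places V = {2, 3, 5, 7, 17, 19, ∞}.
(a,b)_17: α=1, u≡14; β=0, v≡12 (mod 17); (14|17)=-1, (12|17)=-1; sign (−1)^0·-1^0·-1^1 = -1.
(a,b)_2: α=-4, β=-4; u≡1, v≡5 (mod 8); ε(u)ε(v)=0·0, αω(v)=-4·1, βω(u)=-4·0; sum ≡ 0  ⇒  +1.
(a,b)_7: α=-2, u≡3; β=2, v≡2 (mod 7); (3|7)=-1, (2|7)=+1; sign (−1)^0·-1^2·+1^-2 = +1.
(a,b)_19: α=1, u≡3; β=0, v≡17 (mod 19); (3|19)=-1, (17|19)=+1; sign (−1)^0·-1^0·+1^1 = +1.
(a,b)_3: α=-1, u≡2; β=-3, v≡2 (mod 3); (2|3)=-1, (2|3)=-1; sign (−1)^1·-1^-3·-1^-1 = -1.
(a,b)_5: α=2, u≡4; β=2, v≡3 (mod 5); (4|5)=+1, (3|5)=-1; sign (−1)^0·+1^2·-1^2 = +1.
(a,b)_∞: sgn(969)=+, sgn(-3)=−, so +1.
(969, -3 / ℚ) ramifies at {3, 17}: a division algebra.

[3, 17]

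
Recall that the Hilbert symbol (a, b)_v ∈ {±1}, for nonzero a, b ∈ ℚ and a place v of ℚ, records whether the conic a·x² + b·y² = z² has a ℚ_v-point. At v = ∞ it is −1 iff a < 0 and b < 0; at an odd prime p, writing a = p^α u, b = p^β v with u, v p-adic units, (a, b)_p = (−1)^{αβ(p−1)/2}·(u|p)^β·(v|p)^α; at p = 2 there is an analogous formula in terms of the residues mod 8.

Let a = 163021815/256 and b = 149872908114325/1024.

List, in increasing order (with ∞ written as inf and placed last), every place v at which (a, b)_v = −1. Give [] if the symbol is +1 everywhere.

[5, 23, 37, 43]

Mod squares: a ≡ 2012615, b ≡ 37. Check v ∈ {∞, 2, 3, 5, 11, 23, 37, 43}.
v=2: v_2(a)=-8, v_2(b)=-10; units ≡ 7, 5 (mod 8); ε·ε+αω+βω = 1·0+-8·1+-10·0 ≡ 0  ⇒  (a,b)_2 = +1.
v=11: a=11^1·(≡10), b=11^2·(≡5) mod 11; (10|11)=-1, (5|11)=+1; (−1)^{1·2·5}·(-1)^2·(+1)^1 = +1.
v=∞: 2012615 > 0 and 37 > 0  ⇒  (a,b)_∞ = +1.
v=23: a=23^1·(≡6), b=23^2·(≡17) mod 23; (6|23)=+1, (17|23)=-1; (−1)^{1·2·11}·(+1)^2·(-1)^1 = -1.
v=43: a=43^1·(≡31), b=43^2·(≡19) mod 43; (31|43)=+1, (19|43)=-1; (−1)^{1·2·21}·(+1)^2·(-1)^1 = -1.
v=37: a=37^1·(≡13), b=37^3·(≡1) mod 37; (13|37)=-1, (1|37)=+1; (−1)^{1·3·18}·(-1)^3·(+1)^1 = -1.
v=5: a=5^1·(≡3), b=5^2·(≡2) mod 5; (3|5)=-1, (2|5)=-1; (−1)^{1·2·2}·(-1)^2·(-1)^1 = -1.
v=3: a=3^4·(≡2), b=3^0·(≡1) mod 3; (2|3)=-1, (1|3)=+1; (−1)^{4·0·1}·(-1)^0·(+1)^4 = +1.
Ram(2012615, 37) = {5, 23, 37, 43}; no ℚ_5-point on the conic.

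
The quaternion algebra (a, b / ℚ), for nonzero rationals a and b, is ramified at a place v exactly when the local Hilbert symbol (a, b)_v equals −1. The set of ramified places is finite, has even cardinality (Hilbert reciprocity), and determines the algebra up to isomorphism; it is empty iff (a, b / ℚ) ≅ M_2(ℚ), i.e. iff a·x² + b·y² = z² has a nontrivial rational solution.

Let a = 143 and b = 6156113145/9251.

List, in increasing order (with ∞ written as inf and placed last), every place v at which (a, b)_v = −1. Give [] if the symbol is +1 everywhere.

[2, 3, 5, 7, 11, 13]

Mod squares: a ≡ 143, b ≡ 1155. Check v ∈ {∞, 2, 3, 5, 7, 11, 13, 19, 29, 31}.
v=29: a=29^0·(≡27), b=29^-2·(≡28) mod 29; (27|29)=-1, (28|29)=+1; (−1)^{0·-2·14}·(-1)^-2·(+1)^0 = +1.
v=7: a=7^0·(≡3), b=7^1·(≡2) mod 7; (3|7)=-1, (2|7)=+1; (−1)^{0·1·3}·(-1)^1·(+1)^0 = -1.
v=3: a=3^0·(≡2), b=3^1·(≡1) mod 3; (2|3)=-1, (1|3)=+1; (−1)^{0·1·1}·(-1)^1·(+1)^0 = -1.
v=∞: 143 > 0 and 1155 > 0  ⇒  (a,b)_∞ = +1.
v=13: a=13^1·(≡11), b=13^2·(≡2) mod 13; (11|13)=-1, (2|13)=-1; (−1)^{1·2·6}·(-1)^2·(-1)^1 = -1.
v=2: v_2(a)=0, v_2(b)=0; units ≡ 7, 3 (mod 8); ε·ε+αω+βω = 1·1+0·1+0·0 ≡ 1  ⇒  (a,b)_2 = -1.
v=11: a=11^1·(≡2), b=11^-1·(≡10) mod 11; (2|11)=-1, (10|11)=-1; (−1)^{1·-1·5}·(-1)^-1·(-1)^1 = -1.
v=19: a=19^0·(≡10), b=19^2·(≡15) mod 19; (10|19)=-1, (15|19)=-1; (−1)^{0·2·9}·(-1)^2·(-1)^0 = +1.
v=31: a=31^0·(≡19), b=31^2·(≡20) mod 31; (19|31)=+1, (20|31)=+1; (−1)^{0·2·15}·(+1)^2·(+1)^0 = +1.
v=5: a=5^0·(≡3), b=5^1·(≡4) mod 5; (3|5)=-1, (4|5)=+1; (−1)^{0·1·2}·(-1)^1·(+1)^0 = -1.
|Ram(143, 1155)| = 6, even; anisotropic at {2, 3, 5, 7, 11, 13}.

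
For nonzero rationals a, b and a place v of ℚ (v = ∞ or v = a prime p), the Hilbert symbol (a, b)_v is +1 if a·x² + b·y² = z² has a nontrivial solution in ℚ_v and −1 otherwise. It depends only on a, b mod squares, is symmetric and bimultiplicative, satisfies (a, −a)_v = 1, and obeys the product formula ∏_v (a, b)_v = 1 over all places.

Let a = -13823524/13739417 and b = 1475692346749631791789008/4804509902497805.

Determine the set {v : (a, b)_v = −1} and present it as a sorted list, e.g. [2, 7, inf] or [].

(a, b) ≡ (-17, 1785) mod (ℚ^×)²; places V = {2, 3, 5, 7, 11, 13, 17, 23, 29, 31, 41, ∞}.
(a,b)_11: α=2, u≡9; β=2, v≡4 (mod 11); (9|11)=+1, (4|11)=+1; sign (−1)^0·+1^2·+1^2 = +1.
(a,b)_41: α=0, u≡34; β=-2, v≡22 (mod 41); (34|41)=-1, (22|41)=-1; sign (−1)^0·-1^-2·-1^0 = +1.
(a,b)_5: α=0, u≡3; β=-1, v≡3 (mod 5); (3|5)=-1, (3|5)=-1; sign (−1)^0·-1^-1·-1^0 = -1.
(a,b)_∞: sgn(-17)=−, sgn(1785)=+, so +1.
(a,b)_29: α=-2, u≡8; β=-6, v≡9 (mod 29); (8|29)=-1, (9|29)=+1; sign (−1)^0·-1^-6·+1^-2 = +1.
(a,b)_2: α=2, β=4; u≡7, v≡1 (mod 8); ε(u)ε(v)=1·0, αω(v)=2·0, βω(u)=4·0; sum ≡ 0  ⇒  +1.
(a,b)_13: α=4, u≡12; β=6, v≡9 (mod 13); (12|13)=+1, (9|13)=+1; sign (−1)^0·+1^6·+1^4 = +1.
(a,b)_17: α=-1, u≡15; β=3, v≡12 (mod 17); (15|17)=+1, (12|17)=-1; sign (−1)^0·+1^3·-1^-1 = -1.
(a,b)_23: α=0, u≡18; β=2, v≡14 (mod 23); (18|23)=+1, (14|23)=-1; sign (−1)^0·+1^2·-1^0 = +1.
(a,b)_3: α=0, u≡1; β=11, v≡1 (mod 3); (1|3)=+1, (1|3)=+1; sign (−1)^0·+1^11·+1^0 = +1.
(a,b)_31: α=-2, u≡20; β=-2, v≡16 (mod 31); (20|31)=+1, (16|31)=+1; sign (−1)^0·+1^-2·+1^-2 = +1.
(a,b)_7: α=0, u≡1; β=3, v≡6 (mod 7); (1|7)=+1, (6|7)=-1; sign (−1)^0·+1^3·-1^0 = +1.
(-17, 1785 / ℚ) ramifies at {5, 17}: a division algebra.

[5, 17]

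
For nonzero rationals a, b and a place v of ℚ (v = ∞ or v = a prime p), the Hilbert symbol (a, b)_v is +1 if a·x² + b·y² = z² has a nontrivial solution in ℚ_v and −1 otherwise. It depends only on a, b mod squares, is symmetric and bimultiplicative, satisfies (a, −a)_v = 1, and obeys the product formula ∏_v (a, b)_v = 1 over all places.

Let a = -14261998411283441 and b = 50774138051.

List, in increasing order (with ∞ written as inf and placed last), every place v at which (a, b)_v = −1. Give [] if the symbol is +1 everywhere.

(a, b) ≡ (-3689, 3731) mod (ℚ^×)²; places V = {2, 7, 13, 17, 31, 41, ∞}.
(a,b)_7: α=3, u≡6; β=3, v≡4 (mod 7); (6|7)=-1, (4|7)=+1; sign (−1)^1·-1^3·+1^3 = +1.
(a,b)_13: α=2, u≡4; β=1, v≡9 (mod 13); (4|13)=+1, (9|13)=+1; sign (−1)^0·+1^1·+1^2 = +1.
(a,b)_∞: sgn(-3689)=−, sgn(3731)=+, so +1.
(a,b)_2: α=0, β=0; u≡7, v≡3 (mod 8); ε(u)ε(v)=1·1, αω(v)=0·1, βω(u)=0·0; sum ≡ 1  ⇒  -1.
(a,b)_41: α=2, u≡5; β=1, v≡9 (mod 41); (5|41)=+1, (9|41)=+1; sign (−1)^0·+1^1·+1^2 = +1.
(a,b)_31: α=3, u≡5; β=2, v≡27 (mod 31); (5|31)=+1, (27|31)=-1; sign (−1)^0·+1^2·-1^3 = -1.
(a,b)_17: α=3, u≡9; β=2, v≡9 (mod 17); (9|17)=+1, (9|17)=+1; sign (−1)^0·+1^2·+1^3 = +1.
Ram(-3689, 3731) = {2, 31}; no ℚ_2-point on the conic.

[2, 31]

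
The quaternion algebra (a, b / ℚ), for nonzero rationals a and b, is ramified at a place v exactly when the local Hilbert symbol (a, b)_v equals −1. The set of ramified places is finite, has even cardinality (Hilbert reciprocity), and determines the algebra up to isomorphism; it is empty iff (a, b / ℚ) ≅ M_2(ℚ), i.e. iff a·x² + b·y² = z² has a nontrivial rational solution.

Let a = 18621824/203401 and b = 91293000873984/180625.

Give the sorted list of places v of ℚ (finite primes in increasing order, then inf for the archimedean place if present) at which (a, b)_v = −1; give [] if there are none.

(a, b) ≡ (806, 23374) mod (ℚ^×)²; places V = {2, 3, 5, 7, 11, 13, 17, 19, 29, 31, 41, ∞}.
(a,b)_13: α=1, u≡10; β=1, v≡3 (mod 13); (10|13)=+1, (3|13)=+1; sign (−1)^0·+1^1·+1^1 = +1.
(a,b)_31: α=1, u≡11; β=3, v≡25 (mod 31); (11|31)=-1, (25|31)=+1; sign (−1)^1·-1^3·+1^1 = +1.
(a,b)_19: α=2, u≡3; β=0, v≡16 (mod 19); (3|19)=-1, (16|19)=+1; sign (−1)^0·-1^0·+1^2 = +1.
(a,b)_29: α=0, u≡24; β=1, v≡4 (mod 29); (24|29)=+1, (4|29)=+1; sign (−1)^0·+1^1·+1^0 = +1.
(a,b)_17: α=0, u≡11; β=-2, v≡4 (mod 17); (11|17)=-1, (4|17)=+1; sign (−1)^0·-1^-2·+1^0 = +1.
(a,b)_2: α=7, β=11; u≡3, v≡7 (mod 8); ε(u)ε(v)=1·1, αω(v)=7·0, βω(u)=11·1; sum ≡ 0  ⇒  +1.
(a,b)_11: α=-2, u≡5; β=0, v≡6 (mod 11); (5|11)=+1, (6|11)=-1; sign (−1)^0·+1^0·-1^-2 = +1.
(a,b)_41: α=-2, u≡24; β=0, v≡37 (mod 41); (24|41)=-1, (37|41)=+1; sign (−1)^0·-1^0·+1^-2 = +1.
(a,b)_5: α=0, u≡4; β=-4, v≡1 (mod 5); (4|5)=+1, (1|5)=+1; sign (−1)^0·+1^-4·+1^0 = +1.
(a,b)_∞: sgn(806)=+, sgn(23374)=+, so +1.
(a,b)_7: α=0, u≡2; β=2, v≡4 (mod 7); (2|7)=+1, (4|7)=+1; sign (−1)^0·+1^2·+1^0 = +1.
(a,b)_3: α=0, u≡2; β=4, v≡1 (mod 3); (2|3)=-1, (1|3)=+1; sign (−1)^0·-1^4·+1^0 = +1.
Ram(a, b) = ∅: the form 806·x² + 23374·y² − z² is isotropic over every ℚ_v, so by Hasse–Minkowski it is isotropic over ℚ.

[]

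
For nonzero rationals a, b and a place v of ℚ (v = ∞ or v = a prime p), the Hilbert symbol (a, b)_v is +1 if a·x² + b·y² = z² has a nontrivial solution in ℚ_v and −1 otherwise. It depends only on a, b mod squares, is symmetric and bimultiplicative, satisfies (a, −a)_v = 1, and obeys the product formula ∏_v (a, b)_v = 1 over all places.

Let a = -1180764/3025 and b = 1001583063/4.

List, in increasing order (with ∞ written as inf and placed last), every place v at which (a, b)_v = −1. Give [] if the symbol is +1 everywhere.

(a, b) ≡ (-39, 87) mod (ℚ^×)²; places V = {2, 3, 5, 11, 13, 29, ∞}.
(a,b)_3: α=3, u≡2; β=5, v≡2 (mod 3); (2|3)=-1, (2|3)=-1; sign (−1)^1·-1^5·-1^3 = -1.
(a,b)_5: α=-2, u≡1; β=0, v≡2 (mod 5); (1|5)=+1, (2|5)=-1; sign (−1)^0·+1^0·-1^-2 = +1.
(a,b)_∞: sgn(-39)=−, sgn(87)=+, so +1.
(a,b)_13: α=1, u≡9; β=2, v≡12 (mod 13); (9|13)=+1, (12|13)=+1; sign (−1)^0·+1^2·+1^1 = +1.
(a,b)_11: α=-2, u≡3; β=0, v≡2 (mod 11); (3|11)=+1, (2|11)=-1; sign (−1)^0·+1^0·-1^-2 = +1.
(a,b)_2: α=2, β=-2; u≡1, v≡7 (mod 8); ε(u)ε(v)=0·1, αω(v)=2·0, βω(u)=-2·0; sum ≡ 0  ⇒  +1.
(a,b)_29: α=2, u≡18; β=3, v≡8 (mod 29); (18|29)=-1, (8|29)=-1; sign (−1)^0·-1^3·-1^2 = -1.
(-39, 87 / ℚ) ramifies at {3, 29}: a division algebra.

[3, 29]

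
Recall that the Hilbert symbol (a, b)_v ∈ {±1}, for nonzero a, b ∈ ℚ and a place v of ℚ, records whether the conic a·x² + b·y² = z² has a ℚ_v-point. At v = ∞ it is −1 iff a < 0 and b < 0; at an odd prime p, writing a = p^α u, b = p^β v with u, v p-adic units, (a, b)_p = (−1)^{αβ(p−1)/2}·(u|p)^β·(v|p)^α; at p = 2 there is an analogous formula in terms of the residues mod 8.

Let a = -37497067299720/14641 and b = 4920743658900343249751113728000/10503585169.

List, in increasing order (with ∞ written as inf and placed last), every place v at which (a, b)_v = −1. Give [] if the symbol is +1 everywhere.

[13, 19]

Mod squares: a ≡ -3570, b ≡ 20995. Check v ∈ {∞, 2, 3, 5, 7, 11, 13, 17, 19, 29, 31}.
v=17: a=17^1·(≡3), b=17^3·(≡14) mod 17; (3|17)=-1, (14|17)=-1; (−1)^{1·3·8}·(-1)^3·(-1)^1 = +1.
v=7: a=7^1·(≡2), b=7^-2·(≡1) mod 7; (2|7)=+1, (1|7)=+1; (−1)^{1·-2·3}·(+1)^-2·(+1)^1 = +1.
v=5: a=5^1·(≡1), b=5^3·(≡1) mod 5; (1|5)=+1, (1|5)=+1; (−1)^{1·3·2}·(+1)^3·(+1)^1 = +1.
v=29: a=29^2·(≡12), b=29^0·(≡13) mod 29; (12|29)=-1, (13|29)=+1; (−1)^{2·0·14}·(-1)^0·(+1)^2 = +1.
v=31: a=31^2·(≡12), b=31^4·(≡20) mod 31; (12|31)=-1, (20|31)=+1; (−1)^{2·4·15}·(-1)^4·(+1)^2 = +1.
v=11: a=11^-4·(≡5), b=11^-8·(≡10) mod 11; (5|11)=+1, (10|11)=-1; (−1)^{-4·-8·5}·(+1)^-8·(-1)^-4 = +1.
v=3: a=3^3·(≡1), b=3^2·(≡1) mod 3; (1|3)=+1, (1|3)=+1; (−1)^{3·2·1}·(+1)^2·(+1)^3 = +1.
v=19: a=19^2·(≡18), b=19^5·(≡15) mod 19; (18|19)=-1, (15|19)=-1; (−1)^{2·5·9}·(-1)^5·(-1)^2 = -1.
v=∞: -3570 < 0 and 20995 > 0  ⇒  (a,b)_∞ = +1.
v=13: a=13^0·(≡8), b=13^5·(≡9) mod 13; (8|13)=-1, (9|13)=+1; (−1)^{0·5·6}·(-1)^5·(+1)^0 = -1.
v=2: v_2(a)=3, v_2(b)=20; units ≡ 7, 3 (mod 8); ε·ε+αω+βω = 1·1+3·1+20·0 ≡ 0  ⇒  (a,b)_2 = +1.
Ram(-3570, 20995) = {13, 19}; no ℚ_13-point on the conic.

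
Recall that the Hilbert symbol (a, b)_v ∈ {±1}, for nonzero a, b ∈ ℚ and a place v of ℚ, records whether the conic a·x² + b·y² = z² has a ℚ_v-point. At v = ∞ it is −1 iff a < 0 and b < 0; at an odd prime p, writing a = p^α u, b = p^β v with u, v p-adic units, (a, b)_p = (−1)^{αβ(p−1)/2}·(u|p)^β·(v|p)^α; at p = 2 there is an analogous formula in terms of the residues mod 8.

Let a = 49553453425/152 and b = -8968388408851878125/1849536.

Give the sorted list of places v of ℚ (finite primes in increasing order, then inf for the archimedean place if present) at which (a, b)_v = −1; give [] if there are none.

Mod squares: a ≡ 104006, b ≡ -95. Check v ∈ {∞, 2, 3, 5, 7, 13, 17, 19, 23, 37}.
v=13: a=13^0·(≡11), b=13^-2·(≡1) mod 13; (11|13)=-1, (1|13)=+1; (−1)^{0·-2·6}·(-1)^-2·(+1)^0 = +1.
v=23: a=23^3·(≡20), b=23^6·(≡5) mod 23; (20|23)=-1, (5|23)=-1; (−1)^{3·6·11}·(-1)^6·(-1)^3 = -1.
v=3: a=3^0·(≡2), b=3^-2·(≡1) mod 3; (2|3)=-1, (1|3)=+1; (−1)^{0·-2·1}·(-1)^-2·(+1)^0 = +1.
v=37: a=37^2·(≡33), b=37^2·(≡27) mod 37; (33|37)=+1, (27|37)=+1; (−1)^{2·2·18}·(+1)^2·(+1)^2 = +1.
v=7: a=7^1·(≡4), b=7^2·(≡6) mod 7; (4|7)=+1, (6|7)=-1; (−1)^{1·2·3}·(+1)^2·(-1)^1 = -1.
v=5: a=5^2·(≡1), b=5^5·(≡4) mod 5; (1|5)=+1, (4|5)=+1; (−1)^{2·5·2}·(+1)^5·(+1)^2 = +1.
v=∞: 104006 > 0 and -95 < 0  ⇒  (a,b)_∞ = +1.
v=19: a=19^-1·(≡12), b=19^-1·(≡2) mod 19; (12|19)=-1, (2|19)=-1; (−1)^{-1·-1·9}·(-1)^-1·(-1)^-1 = -1.
v=2: v_2(a)=-3, v_2(b)=-6; units ≡ 3, 1 (mod 8); ε·ε+αω+βω = 1·0+-3·0+-6·1 ≡ 0  ⇒  (a,b)_2 = +1.
v=17: a=17^1·(≡4), b=17^2·(≡11) mod 17; (4|17)=+1, (11|17)=-1; (−1)^{1·2·8}·(+1)^2·(-1)^1 = -1.
|Ram(104006, -95)| = 4, even; anisotropic at {7, 17, 19, 23}.

[7, 17, 19, 23]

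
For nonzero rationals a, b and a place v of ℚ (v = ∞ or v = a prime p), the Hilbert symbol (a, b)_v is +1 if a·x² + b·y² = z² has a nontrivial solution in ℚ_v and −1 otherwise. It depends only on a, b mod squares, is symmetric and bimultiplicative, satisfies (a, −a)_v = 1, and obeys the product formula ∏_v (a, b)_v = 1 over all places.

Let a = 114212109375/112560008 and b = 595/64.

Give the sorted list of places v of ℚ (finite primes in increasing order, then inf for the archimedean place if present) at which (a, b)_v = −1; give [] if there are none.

(a, b) ≡ (1326, 595) mod (ℚ^×)²; places V = {2, 3, 5, 7, 11, 13, 17, 31, ∞}.
(a,b)_17: α=1, u≡12; β=1, v≡4 (mod 17); (12|17)=-1, (4|17)=+1; sign (−1)^0·-1^1·+1^1 = -1.
(a,b)_∞: sgn(1326)=+, sgn(595)=+, so +1.
(a,b)_11: α=-4, u≡10; β=0, v≡5 (mod 11); (10|11)=-1, (5|11)=+1; sign (−1)^0·-1^0·+1^-4 = +1.
(a,b)_7: α=2, u≡5; β=1, v≡1 (mod 7); (5|7)=-1, (1|7)=+1; sign (−1)^0·-1^1·+1^2 = -1.
(a,b)_31: α=-2, u≡24; β=0, v≡3 (mod 31); (24|31)=-1, (3|31)=-1; sign (−1)^0·-1^0·-1^-2 = +1.
(a,b)_13: α=1, u≡7; β=0, v≡3 (mod 13); (7|13)=-1, (3|13)=+1; sign (−1)^0·-1^0·+1^1 = +1.
(a,b)_5: α=8, u≡1; β=1, v≡1 (mod 5); (1|5)=+1, (1|5)=+1; sign (−1)^0·+1^1·+1^8 = +1.
(a,b)_2: α=-3, β=-6; u≡7, v≡3 (mod 8); ε(u)ε(v)=1·1, αω(v)=-3·1, βω(u)=-6·0; sum ≡ 0  ⇒  +1.
(a,b)_3: α=3, u≡1; β=0, v≡1 (mod 3); (1|3)=+1, (1|3)=+1; sign (−1)^0·+1^0·+1^3 = +1.
|Ram(1326, 595)| = 2, even; anisotropic at {7, 17}.

[7, 17]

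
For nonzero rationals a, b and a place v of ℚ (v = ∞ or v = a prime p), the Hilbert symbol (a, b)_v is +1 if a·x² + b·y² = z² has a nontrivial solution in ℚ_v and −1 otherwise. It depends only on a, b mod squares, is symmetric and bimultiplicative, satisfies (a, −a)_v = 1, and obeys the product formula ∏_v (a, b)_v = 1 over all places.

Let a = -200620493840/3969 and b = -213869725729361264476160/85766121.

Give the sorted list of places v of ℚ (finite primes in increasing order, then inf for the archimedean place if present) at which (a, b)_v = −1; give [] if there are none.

[17, inf]

Mod squares: a ≡ -65, b ≡ -41990. Check v ∈ {∞, 2, 3, 5, 7, 13, 17, 19, 43}.
v=17: a=17^2·(≡6), b=17^5·(≡3) mod 17; (6|17)=-1, (3|17)=-1; (−1)^{2·5·8}·(-1)^5·(-1)^2 = -1.
v=3: a=3^-4·(≡1), b=3^-6·(≡1) mod 3; (1|3)=+1, (1|3)=+1; (−1)^{-4·-6·1}·(+1)^-6·(+1)^-4 = +1.
v=5: a=5^1·(≡3), b=5^1·(≡3) mod 5; (3|5)=-1, (3|5)=-1; (−1)^{1·1·2}·(-1)^1·(-1)^1 = +1.
v=7: a=7^-2·(≡6), b=7^-6·(≡5) mod 7; (6|7)=-1, (5|7)=-1; (−1)^{-2·-6·3}·(-1)^-6·(-1)^-2 = +1.
v=43: a=43^2·(≡23), b=43^0·(≡25) mod 43; (23|43)=+1, (25|43)=+1; (−1)^{2·0·21}·(+1)^0·(+1)^2 = +1.
v=∞: -65 < 0 and -41990 < 0  ⇒  (a,b)_∞ = -1.
v=19: a=19^2·(≡16), b=19^5·(≡2) mod 19; (16|19)=+1, (2|19)=-1; (−1)^{2·5·9}·(+1)^5·(-1)^2 = +1.
v=13: a=13^1·(≡7), b=13^5·(≡7) mod 13; (7|13)=-1, (7|13)=-1; (−1)^{1·5·6}·(-1)^5·(-1)^1 = +1.
v=2: v_2(a)=4, v_2(b)=15; units ≡ 7, 5 (mod 8); ε·ε+αω+βω = 1·0+4·1+15·0 ≡ 0  ⇒  (a,b)_2 = +1.
|Ram(-65, -41990)| = 2, even; anisotropic at {17, ∞}.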